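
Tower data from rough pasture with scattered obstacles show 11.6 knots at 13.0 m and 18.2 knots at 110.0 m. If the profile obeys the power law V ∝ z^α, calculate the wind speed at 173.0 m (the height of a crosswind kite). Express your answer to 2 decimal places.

First find α: α = ln(V₂/V₁)/ln(z₂/z₁) = ln(18.2/11.6)/ln(110.0/13.0) = 0.45042/2.13553 = 0.2109
Extrapolate from 110.0 m to 173.0 m: V₃ = 18.2 × (173.0/110.0)^0.2109 = 18.2 × 1.1002 = 20.0239 knots

20.02 knots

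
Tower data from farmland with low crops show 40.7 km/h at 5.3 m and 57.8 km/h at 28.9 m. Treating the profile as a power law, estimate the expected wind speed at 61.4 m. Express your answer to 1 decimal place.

First find α: α = ln(V₂/V₁)/ln(z₂/z₁) = ln(57.8/40.7)/ln(28.9/5.3) = 0.35076/1.69613 = 0.2068
Extrapolate from 28.9 m to 61.4 m: V₃ = 57.8 × (61.4/28.9)^0.2068 = 57.8 × 1.1686 = 67.5472 km/h

67.5 km/h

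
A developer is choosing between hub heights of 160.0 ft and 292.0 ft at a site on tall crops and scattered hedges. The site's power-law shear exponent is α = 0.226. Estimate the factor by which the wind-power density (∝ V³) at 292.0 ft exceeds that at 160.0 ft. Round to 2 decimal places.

1.50

Speed ratio: V_B/V_A = (z_B/z_A)^α = (292.0/160.0)^0.226 = (1.8250)^0.226 = 1.14563
Power-density ratio: P_B/P_A = (V_B/V_A)³ = (1.14563)³ = 1.50361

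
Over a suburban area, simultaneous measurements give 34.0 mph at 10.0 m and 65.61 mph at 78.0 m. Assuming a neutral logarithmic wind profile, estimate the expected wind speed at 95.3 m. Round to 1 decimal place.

68.7 mph

Log law: V ∝ ln(z/z₀). From the pair, with r = V₁/V₂ = 0.51821,
ln z₀ = (ln z₁ − r·ln z₂)/(1 − r) = (2.3026 − 0.51821×4.3567)/0.48179 = 0.0932 → z₀ = 1.098 m
V₃ = V₁ · ln(z₃/z₀)/ln(z₁/z₀) = 34.0 × 4.4639/2.2094 = 68.6927 mph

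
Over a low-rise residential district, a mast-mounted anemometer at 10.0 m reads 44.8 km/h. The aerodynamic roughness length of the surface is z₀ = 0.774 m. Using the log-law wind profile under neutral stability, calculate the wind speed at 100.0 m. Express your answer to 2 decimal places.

Log law: V(z) ∝ ln(z/z₀), so V₂/V₁ = ln(z₂/z₀) / ln(z₁/z₀).
ln(100.0/0.774) = 4.8614, ln(10.0/0.774) = 2.5588
V₂ = 44.8 × 4.8614/2.5588 = 44.8 × 1.8999 = 85.1146 km/h

85.11 km/h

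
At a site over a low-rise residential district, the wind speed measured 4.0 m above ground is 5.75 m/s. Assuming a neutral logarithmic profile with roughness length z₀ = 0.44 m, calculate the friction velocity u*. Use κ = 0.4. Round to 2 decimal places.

u* ≈ 1.04 m/s

Log law: V(z) = (u*/κ) · ln(z/z₀) ⇒ u* = κ · V / ln(z/z₀)
u* = 0.4 × 5.75 / ln(4.0/0.44) = 0.4 × 5.75 / 2.2073
   = 2.3000 / 2.2073 = 1.0420 m/s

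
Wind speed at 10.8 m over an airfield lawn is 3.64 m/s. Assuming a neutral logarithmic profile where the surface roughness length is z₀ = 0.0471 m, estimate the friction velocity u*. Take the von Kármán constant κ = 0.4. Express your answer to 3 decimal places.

Log law: V(z) = (u*/κ) · ln(z/z₀) ⇒ u* = κ · V / ln(z/z₀)
u* = 0.4 × 3.64 / ln(10.8/0.0471) = 0.4 × 3.64 / 5.4350
   = 1.4560 / 5.4350 = 0.2679 m/s

u* ≈ 0.268 m/s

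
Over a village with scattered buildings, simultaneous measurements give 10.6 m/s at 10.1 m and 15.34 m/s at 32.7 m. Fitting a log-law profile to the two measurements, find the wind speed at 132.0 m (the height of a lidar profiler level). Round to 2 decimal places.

Log law: V ∝ ln(z/z₀). From the pair, with r = V₁/V₂ = 0.69100,
ln z₀ = (ln z₁ − r·ln z₂)/(1 − r) = (2.3125 − 0.69100×3.4874)/0.30900 = -0.3147 → z₀ = 0.7300 m
V₃ = V₁ · ln(z₃/z₀)/ln(z₁/z₀) = 10.6 × 5.1975/2.6273 = 20.9700 m/s

20.97 m/s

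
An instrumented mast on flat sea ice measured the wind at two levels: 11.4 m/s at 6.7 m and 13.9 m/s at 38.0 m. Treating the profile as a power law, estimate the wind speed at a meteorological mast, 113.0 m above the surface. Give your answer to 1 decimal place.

15.7 m/s

First find α: α = ln(V₂/V₁)/ln(z₂/z₁) = ln(13.9/11.4)/ln(38.0/6.7) = 0.19828/1.73548 = 0.1142
Extrapolate from 38.0 m to 113.0 m: V₃ = 13.9 × (113.0/38.0)^0.1142 = 13.9 × 1.1326 = 15.7430 m/s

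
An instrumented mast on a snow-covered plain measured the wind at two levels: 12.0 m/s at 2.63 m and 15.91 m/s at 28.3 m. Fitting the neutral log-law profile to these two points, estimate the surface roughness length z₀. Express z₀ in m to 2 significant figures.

z₀ ≈ 0.0018 m

Log law: V(z) ∝ ln(z/z₀). With r = V₁/V₂ = 12.0/15.91 = 0.75424,
r · ln(z₂/z₀) = ln(z₁/z₀) ⇒ ln z₀ = (ln z₁ − r·ln z₂)/(1 − r)
ln z₀ = (0.96698 − 0.75424×3.34286) / 0.24576 = -6.3247
z₀ = exp(-6.3247) = 0.001791 m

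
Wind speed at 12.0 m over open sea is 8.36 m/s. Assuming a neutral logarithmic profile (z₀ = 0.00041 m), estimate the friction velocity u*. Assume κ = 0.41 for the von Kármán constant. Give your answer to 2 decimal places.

Log law: V(z) = (u*/κ) · ln(z/z₀) ⇒ u* = κ · V / ln(z/z₀)
u* = 0.41 × 8.36 / ln(12.0/0.00041) = 0.41 × 8.36 / 10.2843
   = 3.4276 / 10.2843 = 0.3333 m/s

u* ≈ 0.33 m/s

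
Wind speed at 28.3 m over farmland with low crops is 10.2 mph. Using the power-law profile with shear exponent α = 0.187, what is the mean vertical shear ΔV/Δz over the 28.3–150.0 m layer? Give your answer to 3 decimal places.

0.031 mph/m

Power law: V₂ = V₁ · (z₂/z₁)^α = 10.2 × (5.3004)^0.187 = 13.9330 mph
ΔV/Δz = (13.9330 − 10.2)/(150.0 − 28.3) = 3.7330/121.7000 = 0.03067 mph/m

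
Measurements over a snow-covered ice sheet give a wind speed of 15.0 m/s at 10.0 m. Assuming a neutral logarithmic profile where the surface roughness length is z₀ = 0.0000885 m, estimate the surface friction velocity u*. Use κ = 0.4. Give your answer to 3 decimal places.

Log law: V(z) = (u*/κ) · ln(z/z₀) ⇒ u* = κ · V / ln(z/z₀)
u* = 0.4 × 15.0 / ln(10.0/0.0000885) = 0.4 × 15.0 / 11.6351
   = 6.0000 / 11.6351 = 0.5157 m/s

u* ≈ 0.516 m/s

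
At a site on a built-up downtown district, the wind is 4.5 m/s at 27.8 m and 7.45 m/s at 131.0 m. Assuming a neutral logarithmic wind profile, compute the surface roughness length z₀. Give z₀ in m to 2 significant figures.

z₀ ≈ 2.6 m

Log law: V(z) ∝ ln(z/z₀). With r = V₁/V₂ = 4.5/7.45 = 0.60403,
r · ln(z₂/z₀) = ln(z₁/z₀) ⇒ ln z₀ = (ln z₁ − r·ln z₂)/(1 − r)
ln z₀ = (3.32504 − 0.60403×4.87520) / 0.39597 = 0.9604
z₀ = exp(0.9604) = 2.613 m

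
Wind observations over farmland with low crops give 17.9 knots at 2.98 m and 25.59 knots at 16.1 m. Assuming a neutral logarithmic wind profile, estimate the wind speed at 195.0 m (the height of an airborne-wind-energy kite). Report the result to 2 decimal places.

Log law: V ∝ ln(z/z₀). From the pair, with r = V₁/V₂ = 0.69949,
ln z₀ = (ln z₁ − r·ln z₂)/(1 − r) = (1.0919 − 0.69949×2.7788)/0.30051 = -2.8347 → z₀ = 0.05874 m
V₃ = V₁ · ln(z₃/z₀)/ln(z₁/z₀) = 17.9 × 8.1077/3.9266 = 36.9601 knots

36.96 knots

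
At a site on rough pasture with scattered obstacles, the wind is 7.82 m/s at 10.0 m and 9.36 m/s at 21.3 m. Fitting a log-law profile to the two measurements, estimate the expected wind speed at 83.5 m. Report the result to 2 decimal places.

12.14 m/s

Log law: V ∝ ln(z/z₀). From the pair, with r = V₁/V₂ = 0.83547,
ln z₀ = (ln z₁ − r·ln z₂)/(1 − r) = (2.3026 − 0.83547×3.0587)/0.16453 = -1.5369 → z₀ = 0.2150 m
V₃ = V₁ · ln(z₃/z₀)/ln(z₁/z₀) = 7.82 × 5.9618/3.8395 = 12.1424 m/s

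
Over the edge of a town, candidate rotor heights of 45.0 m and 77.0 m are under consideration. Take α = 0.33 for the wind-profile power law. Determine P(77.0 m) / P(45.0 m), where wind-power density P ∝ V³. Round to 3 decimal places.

Speed ratio: V_B/V_A = (z_B/z_A)^α = (77.0/45.0)^0.33 = (1.7111)^0.33 = 1.19394
Power-density ratio: P_B/P_A = (V_B/V_A)³ = (1.19394)³ = 1.70194

1.702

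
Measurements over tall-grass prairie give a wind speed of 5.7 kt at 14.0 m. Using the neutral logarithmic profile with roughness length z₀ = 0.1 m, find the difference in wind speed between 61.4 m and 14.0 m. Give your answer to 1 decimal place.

1.7 kt

Log law: V₂ = V₁ · ln(z₂/z₀)/ln(z₁/z₀) = 5.7 × 6.4200/4.9416 = 7.4052 kt
ΔV = 7.4052 − 5.7 = 1.7052 kt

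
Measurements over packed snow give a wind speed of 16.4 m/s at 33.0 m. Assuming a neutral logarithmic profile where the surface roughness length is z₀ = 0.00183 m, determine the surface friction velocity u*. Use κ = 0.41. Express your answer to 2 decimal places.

u* ≈ 0.69 m/s

Log law: V(z) = (u*/κ) · ln(z/z₀) ⇒ u* = κ · V / ln(z/z₀)
u* = 0.41 × 16.4 / ln(33.0/0.00183) = 0.41 × 16.4 / 9.7999
   = 6.7240 / 9.7999 = 0.6861 m/s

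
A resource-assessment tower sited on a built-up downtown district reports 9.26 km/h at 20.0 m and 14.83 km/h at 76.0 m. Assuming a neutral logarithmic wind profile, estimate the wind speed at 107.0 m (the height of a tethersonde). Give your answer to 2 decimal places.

16.26 km/h

Log law: V ∝ ln(z/z₀). From the pair, with r = V₁/V₂ = 0.62441,
ln z₀ = (ln z₁ − r·ln z₂)/(1 − r) = (2.9957 − 0.62441×4.3307)/0.37559 = 0.7763 → z₀ = 2.173 m
V₃ = V₁ · ln(z₃/z₀)/ln(z₁/z₀) = 9.26 × 3.8965/2.2194 = 16.2573 km/h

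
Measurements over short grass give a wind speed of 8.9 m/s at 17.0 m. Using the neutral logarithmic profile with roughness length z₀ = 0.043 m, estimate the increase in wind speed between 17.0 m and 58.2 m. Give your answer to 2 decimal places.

Log law: V₂ = V₁ · ln(z₂/z₀)/ln(z₁/z₀) = 8.9 × 7.2104/5.9798 = 10.7317 m/s
ΔV = 10.7317 − 8.9 = 1.8317 m/s

1.83 m/s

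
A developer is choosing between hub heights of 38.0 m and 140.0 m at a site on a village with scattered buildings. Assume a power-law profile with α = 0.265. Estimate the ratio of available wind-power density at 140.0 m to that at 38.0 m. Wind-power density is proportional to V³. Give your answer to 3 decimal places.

2.820

Speed ratio: V_B/V_A = (z_B/z_A)^α = (140.0/38.0)^0.265 = (3.6842)^0.265 = 1.41280
Power-density ratio: P_B/P_A = (V_B/V_A)³ = (1.41280)³ = 2.81997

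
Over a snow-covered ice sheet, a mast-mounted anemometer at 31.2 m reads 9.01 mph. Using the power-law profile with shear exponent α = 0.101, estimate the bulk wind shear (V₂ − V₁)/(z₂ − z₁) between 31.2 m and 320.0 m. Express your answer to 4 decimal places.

0.0083 mph/m

Power law: V₂ = V₁ · (z₂/z₁)^α = 9.01 × (10.2564)^0.101 = 11.3982 mph
ΔV/Δz = (11.3982 − 9.01)/(320.0 − 31.2) = 2.3882/288.8000 = 0.00827 mph/m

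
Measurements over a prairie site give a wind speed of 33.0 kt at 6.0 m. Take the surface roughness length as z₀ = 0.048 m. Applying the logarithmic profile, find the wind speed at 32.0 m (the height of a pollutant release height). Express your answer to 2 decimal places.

44.44 kt

Log law: V(z) ∝ ln(z/z₀), so V₂/V₁ = ln(z₂/z₀) / ln(z₁/z₀).
ln(32.0/0.048) = 6.5023, ln(6.0/0.048) = 4.8283
V₂ = 33.0 × 6.5023/4.8283 = 33.0 × 1.3467 = 44.4411 kt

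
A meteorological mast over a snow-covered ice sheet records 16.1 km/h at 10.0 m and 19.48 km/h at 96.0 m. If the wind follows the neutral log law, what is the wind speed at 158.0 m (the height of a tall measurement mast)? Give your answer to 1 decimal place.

20.2 km/h

Log law: V ∝ ln(z/z₀). From the pair, with r = V₁/V₂ = 0.82649,
ln z₀ = (ln z₁ − r·ln z₂)/(1 − r) = (2.3026 − 0.82649×4.5643)/0.17351 = -8.4709 → z₀ = 0.0002095 m
V₃ = V₁ · ln(z₃/z₀)/ln(z₁/z₀) = 16.1 × 13.5335/10.7735 = 20.2246 km/h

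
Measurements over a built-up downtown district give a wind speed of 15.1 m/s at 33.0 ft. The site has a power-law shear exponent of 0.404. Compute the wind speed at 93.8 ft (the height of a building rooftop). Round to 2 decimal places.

23.03 m/s

Power-law profile: V₂ = V₁ · (z₂/z₁)^α
V₂ = 15.1 × (93.8/33.0)^0.404 = 15.1 × (2.8424)^0.404
    = 15.1 × 1.5251 = 23.0286 m/s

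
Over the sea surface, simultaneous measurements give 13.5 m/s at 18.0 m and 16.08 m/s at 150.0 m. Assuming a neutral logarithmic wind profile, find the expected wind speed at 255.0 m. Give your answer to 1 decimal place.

Log law: V ∝ ln(z/z₀). From the pair, with r = V₁/V₂ = 0.83955,
ln z₀ = (ln z₁ − r·ln z₂)/(1 − r) = (2.8904 − 0.83955×5.0106)/0.16045 = -8.2040 → z₀ = 0.0002735 m
V₃ = V₁ · ln(z₃/z₀)/ln(z₁/z₀) = 13.5 × 13.7453/11.0944 = 16.7257 m/s

16.7 m/s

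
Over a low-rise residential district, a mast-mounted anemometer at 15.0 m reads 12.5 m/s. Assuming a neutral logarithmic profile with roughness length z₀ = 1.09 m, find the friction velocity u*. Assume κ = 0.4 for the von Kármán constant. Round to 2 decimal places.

Log law: V(z) = (u*/κ) · ln(z/z₀) ⇒ u* = κ · V / ln(z/z₀)
u* = 0.4 × 12.5 / ln(15.0/1.09) = 0.4 × 12.5 / 2.6219
   = 5.0000 / 2.6219 = 1.9070 m/s

u* ≈ 1.91 m/s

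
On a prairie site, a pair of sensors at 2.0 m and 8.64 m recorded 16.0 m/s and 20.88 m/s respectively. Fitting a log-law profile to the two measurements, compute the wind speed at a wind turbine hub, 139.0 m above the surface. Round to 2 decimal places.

Log law: V ∝ ln(z/z₀). From the pair, with r = V₁/V₂ = 0.76628,
ln z₀ = (ln z₁ − r·ln z₂)/(1 − r) = (0.6931 − 0.76628×2.1564)/0.23372 = -4.1044 → z₀ = 0.01650 m
V₃ = V₁ · ln(z₃/z₀)/ln(z₁/z₀) = 16.0 × 9.0389/4.7976 = 30.1450 m/s

30.14 m/s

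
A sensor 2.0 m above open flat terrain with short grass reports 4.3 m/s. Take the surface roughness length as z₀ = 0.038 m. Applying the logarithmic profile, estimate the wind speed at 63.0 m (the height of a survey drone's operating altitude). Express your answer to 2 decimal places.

Log law: V(z) ∝ ln(z/z₀), so V₂/V₁ = ln(z₂/z₀) / ln(z₁/z₀).
ln(63.0/0.038) = 7.4133, ln(2.0/0.038) = 3.9633
V₂ = 4.3 × 7.4133/3.9633 = 4.3 × 1.8705 = 8.0431 m/s

8.04 m/s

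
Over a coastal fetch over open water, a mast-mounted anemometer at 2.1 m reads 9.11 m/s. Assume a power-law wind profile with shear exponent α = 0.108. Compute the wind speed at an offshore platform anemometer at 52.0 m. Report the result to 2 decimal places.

Power-law profile: V₂ = V₁ · (z₂/z₁)^α
V₂ = 9.11 × (52.0/2.1)^0.108 = 9.11 × (24.7619)^0.108
    = 9.11 × 1.4143 = 12.8839 m/s

12.88 m/s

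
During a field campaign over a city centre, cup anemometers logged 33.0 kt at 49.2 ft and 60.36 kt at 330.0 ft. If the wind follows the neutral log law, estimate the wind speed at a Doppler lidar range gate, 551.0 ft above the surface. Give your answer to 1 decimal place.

67.7 kt

Log law: V ∝ ln(z/z₀). From the pair, with r = V₁/V₂ = 0.54672,
ln z₀ = (ln z₁ − r·ln z₂)/(1 − r) = (3.8959 − 0.54672×5.7991)/0.45328 = 1.6004 → z₀ = 4.955 ft
V₃ = V₁ · ln(z₃/z₀)/ln(z₁/z₀) = 33.0 × 4.7114/2.2955 = 67.7296 kt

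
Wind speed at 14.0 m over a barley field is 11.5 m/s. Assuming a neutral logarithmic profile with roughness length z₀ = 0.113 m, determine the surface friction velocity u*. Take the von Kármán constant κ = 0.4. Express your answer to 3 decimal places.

u* ≈ 0.954 m/s

Log law: V(z) = (u*/κ) · ln(z/z₀) ⇒ u* = κ · V / ln(z/z₀)
u* = 0.4 × 11.5 / ln(14.0/0.113) = 0.4 × 11.5 / 4.8194
   = 4.6000 / 4.8194 = 0.9545 m/s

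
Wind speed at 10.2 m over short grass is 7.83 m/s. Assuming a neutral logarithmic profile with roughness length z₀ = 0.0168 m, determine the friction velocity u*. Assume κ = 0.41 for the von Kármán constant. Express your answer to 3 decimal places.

Log law: V(z) = (u*/κ) · ln(z/z₀) ⇒ u* = κ · V / ln(z/z₀)
u* = 0.41 × 7.83 / ln(10.2/0.0168) = 0.41 × 7.83 / 6.4088
   = 3.2103 / 6.4088 = 0.5009 m/s

u* ≈ 0.501 m/s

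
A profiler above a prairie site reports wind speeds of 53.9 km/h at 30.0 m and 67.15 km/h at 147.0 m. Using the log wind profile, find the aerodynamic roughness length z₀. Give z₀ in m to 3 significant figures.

z₀ ≈ 0.0467 m

Log law: V(z) ∝ ln(z/z₀). With r = V₁/V₂ = 53.9/67.15 = 0.80268,
r · ln(z₂/z₀) = ln(z₁/z₀) ⇒ ln z₀ = (ln z₁ − r·ln z₂)/(1 − r)
ln z₀ = (3.40120 − 0.80268×4.99043) / 0.19732 = -3.0637
z₀ = exp(-3.0637) = 0.04671 m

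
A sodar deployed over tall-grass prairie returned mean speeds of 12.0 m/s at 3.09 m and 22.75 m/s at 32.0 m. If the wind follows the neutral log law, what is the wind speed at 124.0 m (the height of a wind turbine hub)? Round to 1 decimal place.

29.0 m/s

Log law: V ∝ ln(z/z₀). From the pair, with r = V₁/V₂ = 0.52747,
ln z₀ = (ln z₁ − r·ln z₂)/(1 − r) = (1.1282 − 0.52747×3.4657)/0.47253 = -1.4812 → z₀ = 0.2274 m
V₃ = V₁ · ln(z₃/z₀)/ln(z₁/z₀) = 12.0 × 6.3015/2.6094 = 28.9793 m/s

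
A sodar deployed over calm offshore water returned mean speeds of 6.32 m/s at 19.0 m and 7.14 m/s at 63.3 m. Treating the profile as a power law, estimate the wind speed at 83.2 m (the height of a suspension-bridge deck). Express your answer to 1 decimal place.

First find α: α = ln(V₂/V₁)/ln(z₂/z₁) = ln(7.14/6.32)/ln(63.3/19.0) = 0.12199/1.20345 = 0.1014
Extrapolate from 63.3 m to 83.2 m: V₃ = 7.14 × (83.2/63.3)^0.1014 = 7.14 × 1.0281 = 7.3406 m/s

7.3 m/s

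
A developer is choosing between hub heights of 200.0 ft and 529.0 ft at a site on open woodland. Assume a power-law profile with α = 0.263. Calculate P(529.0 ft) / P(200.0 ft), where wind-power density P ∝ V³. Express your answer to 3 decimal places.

Speed ratio: V_B/V_A = (z_B/z_A)^α = (529.0/200.0)^0.263 = (2.6450)^0.263 = 1.29151
Power-density ratio: P_B/P_A = (V_B/V_A)³ = (1.29151)³ = 2.15424

2.154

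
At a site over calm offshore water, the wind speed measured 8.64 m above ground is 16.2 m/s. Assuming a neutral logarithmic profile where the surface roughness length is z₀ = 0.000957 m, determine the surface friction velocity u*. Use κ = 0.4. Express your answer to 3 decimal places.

u* ≈ 0.711 m/s

Log law: V(z) = (u*/κ) · ln(z/z₀) ⇒ u* = κ · V / ln(z/z₀)
u* = 0.4 × 16.2 / ln(8.64/0.000957) = 0.4 × 16.2 / 9.1081
   = 6.4800 / 9.1081 = 0.7115 m/s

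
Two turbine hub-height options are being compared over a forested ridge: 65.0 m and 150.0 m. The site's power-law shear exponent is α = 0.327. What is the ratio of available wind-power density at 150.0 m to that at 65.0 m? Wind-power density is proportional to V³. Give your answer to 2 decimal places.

Speed ratio: V_B/V_A = (z_B/z_A)^α = (150.0/65.0)^0.327 = (2.3077)^0.327 = 1.31450
Power-density ratio: P_B/P_A = (V_B/V_A)³ = (1.31450)³ = 2.27132

2.27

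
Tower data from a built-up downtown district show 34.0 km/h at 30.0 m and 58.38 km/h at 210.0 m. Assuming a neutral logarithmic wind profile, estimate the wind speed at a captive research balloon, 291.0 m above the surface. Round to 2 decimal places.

Log law: V ∝ ln(z/z₀). From the pair, with r = V₁/V₂ = 0.58239,
ln z₀ = (ln z₁ − r·ln z₂)/(1 − r) = (3.4012 − 0.58239×5.3471)/0.41761 = 0.6875 → z₀ = 1.989 m
V₃ = V₁ · ln(z₃/z₀)/ln(z₁/z₀) = 34.0 × 4.9859/2.7137 = 62.4671 km/h

62.47 km/h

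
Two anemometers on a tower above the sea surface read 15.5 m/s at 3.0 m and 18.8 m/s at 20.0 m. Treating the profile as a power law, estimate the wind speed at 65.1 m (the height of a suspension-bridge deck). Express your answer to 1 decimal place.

21.2 m/s

First find α: α = ln(V₂/V₁)/ln(z₂/z₁) = ln(18.8/15.5)/ln(20.0/3.0) = 0.19302/1.89712 = 0.1017
Extrapolate from 20.0 m to 65.1 m: V₃ = 18.8 × (65.1/20.0)^0.1017 = 18.8 × 1.1276 = 21.1985 m/s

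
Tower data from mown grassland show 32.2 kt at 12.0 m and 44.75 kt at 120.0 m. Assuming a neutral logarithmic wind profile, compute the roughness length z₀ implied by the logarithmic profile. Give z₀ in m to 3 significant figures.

z₀ ≈ 0.0326 m

Log law: V(z) ∝ ln(z/z₀). With r = V₁/V₂ = 32.2/44.75 = 0.71955,
r · ln(z₂/z₀) = ln(z₁/z₀) ⇒ ln z₀ = (ln z₁ − r·ln z₂)/(1 − r)
ln z₀ = (2.48491 − 0.71955×4.78749) / 0.28045 = -3.4229
z₀ = exp(-3.4229) = 0.03262 m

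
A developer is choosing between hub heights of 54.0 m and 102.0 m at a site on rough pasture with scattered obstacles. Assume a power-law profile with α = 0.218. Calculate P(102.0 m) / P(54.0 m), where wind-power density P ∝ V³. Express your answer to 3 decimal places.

Speed ratio: V_B/V_A = (z_B/z_A)^α = (102.0/54.0)^0.218 = (1.8889)^0.218 = 1.14872
Power-density ratio: P_B/P_A = (V_B/V_A)³ = (1.14872)³ = 1.51579

1.516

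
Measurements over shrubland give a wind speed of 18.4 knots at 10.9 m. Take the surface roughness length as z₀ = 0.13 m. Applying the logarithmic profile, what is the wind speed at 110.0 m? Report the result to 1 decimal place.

28.0 knots

Log law: V(z) ∝ ln(z/z₀), so V₂/V₁ = ln(z₂/z₀) / ln(z₁/z₀).
ln(110.0/0.13) = 6.7407, ln(10.9/0.13) = 4.4290
V₂ = 18.4 × 6.7407/4.4290 = 18.4 × 1.5220 = 28.0039 knots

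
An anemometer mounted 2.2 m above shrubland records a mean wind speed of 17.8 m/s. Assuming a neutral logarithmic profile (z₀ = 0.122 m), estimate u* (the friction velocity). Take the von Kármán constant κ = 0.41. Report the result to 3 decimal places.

u* ≈ 2.523 m/s

Log law: V(z) = (u*/κ) · ln(z/z₀) ⇒ u* = κ · V / ln(z/z₀)
u* = 0.41 × 17.8 / ln(2.2/0.122) = 0.41 × 17.8 / 2.8922
   = 7.2980 / 2.8922 = 2.5233 m/s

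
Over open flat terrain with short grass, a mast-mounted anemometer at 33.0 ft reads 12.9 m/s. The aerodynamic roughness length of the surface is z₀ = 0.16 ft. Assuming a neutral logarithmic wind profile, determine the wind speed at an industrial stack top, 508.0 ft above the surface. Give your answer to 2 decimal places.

Log law: V(z) ∝ ln(z/z₀), so V₂/V₁ = ln(z₂/z₀) / ln(z₁/z₀).
ln(508.0/0.16) = 8.0631, ln(33.0/0.16) = 5.3291
V₂ = 12.9 × 8.0631/5.3291 = 12.9 × 1.5130 = 19.5181 m/s

19.52 m/s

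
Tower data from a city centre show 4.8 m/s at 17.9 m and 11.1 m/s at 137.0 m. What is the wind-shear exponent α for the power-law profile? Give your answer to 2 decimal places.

α ≈ 0.41

Power law: V₂/V₁ = (z₂/z₁)^α ⇒ α = ln(V₂/V₁) / ln(z₂/z₁)
α = ln(11.1/4.8) / ln(137.0/17.9) = ln(2.3125) / ln(7.6536)
  = 0.83833 / 2.03518 = 0.41192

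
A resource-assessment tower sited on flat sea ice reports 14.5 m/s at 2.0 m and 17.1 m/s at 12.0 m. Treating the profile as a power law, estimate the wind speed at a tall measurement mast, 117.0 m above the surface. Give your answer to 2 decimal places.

21.09 m/s

First find α: α = ln(V₂/V₁)/ln(z₂/z₁) = ln(17.1/14.5)/ln(12.0/2.0) = 0.16493/1.79176 = 0.0920
Extrapolate from 12.0 m to 117.0 m: V₃ = 17.1 × (117.0/12.0)^0.0920 = 17.1 × 1.2332 = 21.0879 m/s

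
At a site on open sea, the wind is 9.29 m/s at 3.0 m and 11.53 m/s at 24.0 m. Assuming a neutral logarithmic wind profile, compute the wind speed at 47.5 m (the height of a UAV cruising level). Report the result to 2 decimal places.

12.27 m/s

Log law: V ∝ ln(z/z₀). From the pair, with r = V₁/V₂ = 0.80572,
ln z₀ = (ln z₁ − r·ln z₂)/(1 − r) = (1.0986 − 0.80572×3.1781)/0.19428 = -7.5255 → z₀ = 0.0005392 m
V₃ = V₁ · ln(z₃/z₀)/ln(z₁/z₀) = 9.29 × 11.3862/8.6241 = 12.2654 m/s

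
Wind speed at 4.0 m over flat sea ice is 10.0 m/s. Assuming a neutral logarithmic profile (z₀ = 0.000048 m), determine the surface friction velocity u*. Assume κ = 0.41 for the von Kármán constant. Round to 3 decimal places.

u* ≈ 0.362 m/s

Log law: V(z) = (u*/κ) · ln(z/z₀) ⇒ u* = κ · V / ln(z/z₀)
u* = 0.41 × 10.0 / ln(4.0/0.000048) = 0.41 × 10.0 / 11.3306
   = 4.1000 / 11.3306 = 0.3619 m/s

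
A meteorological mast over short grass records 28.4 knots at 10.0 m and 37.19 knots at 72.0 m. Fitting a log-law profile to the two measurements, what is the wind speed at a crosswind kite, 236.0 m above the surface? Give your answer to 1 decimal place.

42.5 knots

Log law: V ∝ ln(z/z₀). From the pair, with r = V₁/V₂ = 0.76365,
ln z₀ = (ln z₁ − r·ln z₂)/(1 − r) = (2.3026 − 0.76365×4.2767)/0.23635 = -4.0756 → z₀ = 0.01698 m
V₃ = V₁ · ln(z₃/z₀)/ln(z₁/z₀) = 28.4 × 9.5394/6.3781 = 42.4761 knots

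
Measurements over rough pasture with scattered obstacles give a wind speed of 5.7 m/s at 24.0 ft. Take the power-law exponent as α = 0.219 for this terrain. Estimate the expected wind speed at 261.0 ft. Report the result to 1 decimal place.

Power-law profile: V₂ = V₁ · (z₂/z₁)^α
V₂ = 5.7 × (261.0/24.0)^0.219 = 5.7 × (10.8750)^0.219
    = 5.7 × 1.6865 = 9.6129 m/s

9.6 m/s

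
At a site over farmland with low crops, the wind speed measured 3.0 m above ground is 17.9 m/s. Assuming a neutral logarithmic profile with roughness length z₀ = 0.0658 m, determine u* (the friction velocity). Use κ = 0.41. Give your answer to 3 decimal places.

u* ≈ 1.921 m/s

Log law: V(z) = (u*/κ) · ln(z/z₀) ⇒ u* = κ · V / ln(z/z₀)
u* = 0.41 × 17.9 / ln(3.0/0.0658) = 0.41 × 17.9 / 3.8197
   = 7.3390 / 3.8197 = 1.9213 m/s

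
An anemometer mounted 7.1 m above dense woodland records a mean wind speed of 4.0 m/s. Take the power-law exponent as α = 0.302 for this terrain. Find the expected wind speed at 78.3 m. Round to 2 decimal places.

8.26 m/s

Power-law profile: V₂ = V₁ · (z₂/z₁)^α
V₂ = 4.0 × (78.3/7.1)^0.302 = 4.0 × (11.0282)^0.302
    = 4.0 × 2.0646 = 8.2584 m/s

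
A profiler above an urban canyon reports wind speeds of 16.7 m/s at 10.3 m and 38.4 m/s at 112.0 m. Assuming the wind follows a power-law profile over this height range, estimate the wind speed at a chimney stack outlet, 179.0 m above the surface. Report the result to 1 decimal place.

45.2 m/s

First find α: α = ln(V₂/V₁)/ln(z₂/z₁) = ln(38.4/16.7)/ln(112.0/10.3) = 0.83265/2.38635 = 0.3489
Extrapolate from 112.0 m to 179.0 m: V₃ = 38.4 × (179.0/112.0)^0.3489 = 38.4 × 1.1777 = 45.2255 m/s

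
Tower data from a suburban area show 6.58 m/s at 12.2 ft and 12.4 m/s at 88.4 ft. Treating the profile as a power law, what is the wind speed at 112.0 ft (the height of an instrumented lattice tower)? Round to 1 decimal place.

First find α: α = ln(V₂/V₁)/ln(z₂/z₁) = ln(12.4/6.58)/ln(88.4/12.2) = 0.63366/1.98044 = 0.3200
Extrapolate from 88.4 ft to 112.0 ft: V₃ = 12.4 × (112.0/88.4)^0.3200 = 12.4 × 1.0787 = 13.3753 m/s

13.4 m/s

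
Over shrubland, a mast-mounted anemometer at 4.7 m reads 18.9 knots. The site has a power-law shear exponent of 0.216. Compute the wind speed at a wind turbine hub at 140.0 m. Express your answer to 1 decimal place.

39.3 knots

Power-law profile: V₂ = V₁ · (z₂/z₁)^α
V₂ = 18.9 × (140.0/4.7)^0.216 = 18.9 × (29.7872)^0.216
    = 18.9 × 2.0816 = 39.3416 knots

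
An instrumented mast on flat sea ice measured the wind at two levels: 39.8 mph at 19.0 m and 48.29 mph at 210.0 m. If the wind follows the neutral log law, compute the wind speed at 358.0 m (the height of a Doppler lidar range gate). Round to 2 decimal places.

50.17 mph

Log law: V ∝ ln(z/z₀). From the pair, with r = V₁/V₂ = 0.82419,
ln z₀ = (ln z₁ − r·ln z₂)/(1 − r) = (2.9444 − 0.82419×5.3471)/0.17581 = -8.3190 → z₀ = 0.0002439 m
V₃ = V₁ · ln(z₃/z₀)/ln(z₁/z₀) = 39.8 × 14.1995/11.2634 = 50.1749 mph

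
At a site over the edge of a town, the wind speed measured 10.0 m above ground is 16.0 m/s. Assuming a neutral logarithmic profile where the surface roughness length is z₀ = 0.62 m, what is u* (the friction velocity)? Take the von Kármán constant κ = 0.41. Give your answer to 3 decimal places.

u* ≈ 2.359 m/s

Log law: V(z) = (u*/κ) · ln(z/z₀) ⇒ u* = κ · V / ln(z/z₀)
u* = 0.41 × 16.0 / ln(10.0/0.62) = 0.41 × 16.0 / 2.7806
   = 6.5600 / 2.7806 = 2.3592 m/s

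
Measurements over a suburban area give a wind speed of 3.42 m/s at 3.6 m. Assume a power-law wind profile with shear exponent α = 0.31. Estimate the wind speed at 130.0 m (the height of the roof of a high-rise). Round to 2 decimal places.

10.40 m/s

Power-law profile: V₂ = V₁ · (z₂/z₁)^α
V₂ = 3.42 × (130.0/3.6)^0.31 = 3.42 × (36.1111)^0.31
    = 3.42 × 3.0400 = 10.3967 m/s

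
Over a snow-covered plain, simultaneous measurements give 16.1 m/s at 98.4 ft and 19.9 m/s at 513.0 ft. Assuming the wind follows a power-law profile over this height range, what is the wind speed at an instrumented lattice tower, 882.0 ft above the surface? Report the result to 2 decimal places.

First find α: α = ln(V₂/V₁)/ln(z₂/z₁) = ln(19.9/16.1)/ln(513.0/98.4) = 0.21190/1.65124 = 0.1283
Extrapolate from 513.0 ft to 882.0 ft: V₃ = 19.9 × (882.0/513.0)^0.1283 = 19.9 × 1.0720 = 21.3332 m/s

21.33 m/s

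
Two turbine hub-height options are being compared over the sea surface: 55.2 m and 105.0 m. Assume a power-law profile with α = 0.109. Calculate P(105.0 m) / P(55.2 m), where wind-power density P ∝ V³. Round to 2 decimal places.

1.23

Speed ratio: V_B/V_A = (z_B/z_A)^α = (105.0/55.2)^0.109 = (1.9022)^0.109 = 1.07260
Power-density ratio: P_B/P_A = (V_B/V_A)³ = (1.07260)³ = 1.23400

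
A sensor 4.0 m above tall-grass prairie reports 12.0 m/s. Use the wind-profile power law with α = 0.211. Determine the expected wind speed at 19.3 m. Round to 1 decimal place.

Power-law profile: V₂ = V₁ · (z₂/z₁)^α
V₂ = 12.0 × (19.3/4.0)^0.211 = 12.0 × (4.8250)^0.211
    = 12.0 × 1.3939 = 16.7263 m/s

16.7 m/s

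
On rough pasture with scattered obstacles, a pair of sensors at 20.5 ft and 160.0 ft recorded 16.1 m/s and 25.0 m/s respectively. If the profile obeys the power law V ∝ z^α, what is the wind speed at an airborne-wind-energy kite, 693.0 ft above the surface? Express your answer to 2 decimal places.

First find α: α = ln(V₂/V₁)/ln(z₂/z₁) = ln(25.0/16.1)/ln(160.0/20.5) = 0.44006/2.05475 = 0.2142
Extrapolate from 160.0 ft to 693.0 ft: V₃ = 25.0 × (693.0/160.0)^0.2142 = 25.0 × 1.3688 = 34.2201 m/s

34.22 m/s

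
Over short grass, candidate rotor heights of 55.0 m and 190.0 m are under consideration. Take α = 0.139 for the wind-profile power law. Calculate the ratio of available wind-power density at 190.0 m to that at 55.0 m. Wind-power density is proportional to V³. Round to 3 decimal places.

Speed ratio: V_B/V_A = (z_B/z_A)^α = (190.0/55.0)^0.139 = (3.4545)^0.139 = 1.18805
Power-density ratio: P_B/P_A = (V_B/V_A)³ = (1.18805)³ = 1.67691

1.677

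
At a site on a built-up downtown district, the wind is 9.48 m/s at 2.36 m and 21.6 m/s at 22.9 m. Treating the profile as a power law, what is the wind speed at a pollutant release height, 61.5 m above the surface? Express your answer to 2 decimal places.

30.90 m/s

First find α: α = ln(V₂/V₁)/ln(z₂/z₁) = ln(21.6/9.48)/ln(22.9/2.36) = 0.82351/2.27248 = 0.3624
Extrapolate from 22.9 m to 61.5 m: V₃ = 21.6 × (61.5/22.9)^0.3624 = 21.6 × 1.4305 = 30.8980 m/s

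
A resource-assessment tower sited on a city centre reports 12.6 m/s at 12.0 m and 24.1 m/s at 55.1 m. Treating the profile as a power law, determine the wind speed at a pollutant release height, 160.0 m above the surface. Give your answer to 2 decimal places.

37.93 m/s

First find α: α = ln(V₂/V₁)/ln(z₂/z₁) = ln(24.1/12.6)/ln(55.1/12.0) = 0.64852/1.52424 = 0.4255
Extrapolate from 55.1 m to 160.0 m: V₃ = 24.1 × (160.0/55.1)^0.4255 = 24.1 × 1.5739 = 37.9310 m/s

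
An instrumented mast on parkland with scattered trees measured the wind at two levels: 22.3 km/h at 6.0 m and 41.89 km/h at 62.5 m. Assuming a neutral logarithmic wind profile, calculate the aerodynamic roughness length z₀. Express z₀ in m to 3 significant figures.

z₀ ≈ 0.417 m

Log law: V(z) ∝ ln(z/z₀). With r = V₁/V₂ = 22.3/41.89 = 0.53235,
r · ln(z₂/z₀) = ln(z₁/z₀) ⇒ ln z₀ = (ln z₁ − r·ln z₂)/(1 − r)
ln z₀ = (1.79176 − 0.53235×4.13517) / 0.46765 = -0.8758
z₀ = exp(-0.8758) = 0.4165 m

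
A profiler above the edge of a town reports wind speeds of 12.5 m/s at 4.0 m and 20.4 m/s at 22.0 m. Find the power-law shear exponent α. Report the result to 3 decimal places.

α ≈ 0.287

Power law: V₂/V₁ = (z₂/z₁)^α ⇒ α = ln(V₂/V₁) / ln(z₂/z₁)
α = ln(20.4/12.5) / ln(22.0/4.0) = ln(1.6320) / ln(5.5000)
  = 0.48981 / 1.70475 = 0.28732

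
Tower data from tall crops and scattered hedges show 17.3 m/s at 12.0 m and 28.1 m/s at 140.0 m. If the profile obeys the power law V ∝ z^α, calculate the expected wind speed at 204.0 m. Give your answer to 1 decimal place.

First find α: α = ln(V₂/V₁)/ln(z₂/z₁) = ln(28.1/17.3)/ln(140.0/12.0) = 0.48506/2.45674 = 0.1974
Extrapolate from 140.0 m to 204.0 m: V₃ = 28.1 × (204.0/140.0)^0.1974 = 28.1 × 1.0772 = 30.2683 m/s

30.3 m/s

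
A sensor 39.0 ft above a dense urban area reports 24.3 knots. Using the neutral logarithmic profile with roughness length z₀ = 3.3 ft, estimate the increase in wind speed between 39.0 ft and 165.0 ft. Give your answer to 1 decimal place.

Log law: V₂ = V₁ · ln(z₂/z₀)/ln(z₁/z₀) = 24.3 × 3.9120/2.4696 = 38.4923 knots
ΔV = 38.4923 − 24.3 = 14.1923 knots

14.2 knots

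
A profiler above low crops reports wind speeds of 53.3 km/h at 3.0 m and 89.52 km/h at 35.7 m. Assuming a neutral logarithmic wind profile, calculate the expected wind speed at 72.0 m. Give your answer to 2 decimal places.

99.78 km/h

Log law: V ∝ ln(z/z₀). From the pair, with r = V₁/V₂ = 0.59540,
ln z₀ = (ln z₁ − r·ln z₂)/(1 − r) = (1.0986 − 0.59540×3.5752)/0.40460 = -2.5458 → z₀ = 0.07841 m
V₃ = V₁ · ln(z₃/z₀)/ln(z₁/z₀) = 53.3 × 6.8224/3.6444 = 99.7798 km/h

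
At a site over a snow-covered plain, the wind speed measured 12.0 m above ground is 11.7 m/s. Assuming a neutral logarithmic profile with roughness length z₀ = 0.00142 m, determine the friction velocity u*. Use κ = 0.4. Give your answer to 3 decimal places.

u* ≈ 0.518 m/s

Log law: V(z) = (u*/κ) · ln(z/z₀) ⇒ u* = κ · V / ln(z/z₀)
u* = 0.4 × 11.7 / ln(12.0/0.00142) = 0.4 × 11.7 / 9.0420
   = 4.6800 / 9.0420 = 0.5176 m/s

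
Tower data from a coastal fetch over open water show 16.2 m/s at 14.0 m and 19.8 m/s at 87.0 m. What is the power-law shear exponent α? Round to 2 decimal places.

Power law: V₂/V₁ = (z₂/z₁)^α ⇒ α = ln(V₂/V₁) / ln(z₂/z₁)
α = ln(19.8/16.2) / ln(87.0/14.0) = ln(1.2222) / ln(6.2143)
  = 0.20067 / 1.82685 = 0.10985

α ≈ 0.11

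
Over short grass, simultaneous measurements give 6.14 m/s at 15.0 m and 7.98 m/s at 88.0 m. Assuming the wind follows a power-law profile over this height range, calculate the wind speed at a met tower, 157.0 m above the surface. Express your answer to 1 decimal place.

8.7 m/s

First find α: α = ln(V₂/V₁)/ln(z₂/z₁) = ln(7.98/6.14)/ln(88.0/15.0) = 0.26211/1.76929 = 0.1481
Extrapolate from 88.0 m to 157.0 m: V₃ = 7.98 × (157.0/88.0)^0.1481 = 7.98 × 1.0895 = 8.6946 m/s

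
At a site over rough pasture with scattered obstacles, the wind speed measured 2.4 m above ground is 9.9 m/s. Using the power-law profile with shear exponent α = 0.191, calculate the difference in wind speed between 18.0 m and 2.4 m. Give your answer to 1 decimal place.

4.6 m/s

Power law: V₂ = V₁ · (z₂/z₁)^α = 9.9 × (7.5000)^0.191 = 14.5469 m/s
ΔV = 14.5469 − 9.9 = 4.6469 m/s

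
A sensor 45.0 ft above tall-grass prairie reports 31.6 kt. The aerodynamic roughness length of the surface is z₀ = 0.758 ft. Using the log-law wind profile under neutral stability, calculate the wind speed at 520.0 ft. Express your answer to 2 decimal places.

Log law: V(z) ∝ ln(z/z₀), so V₂/V₁ = ln(z₂/z₀) / ln(z₁/z₀).
ln(520.0/0.758) = 6.5309, ln(45.0/0.758) = 4.0837
V₂ = 31.6 × 6.5309/4.0837 = 31.6 × 1.5992 = 50.5362 kt

50.54 kt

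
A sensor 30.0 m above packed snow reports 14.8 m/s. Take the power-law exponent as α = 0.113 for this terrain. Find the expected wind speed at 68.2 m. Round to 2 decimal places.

Power-law profile: V₂ = V₁ · (z₂/z₁)^α
V₂ = 14.8 × (68.2/30.0)^0.113 = 14.8 × (2.2733)^0.113
    = 14.8 × 1.0972 = 16.2392 m/s

16.24 m/s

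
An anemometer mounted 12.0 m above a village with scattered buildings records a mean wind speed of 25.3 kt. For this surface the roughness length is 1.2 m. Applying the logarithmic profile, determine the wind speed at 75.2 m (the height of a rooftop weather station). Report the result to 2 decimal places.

Log law: V(z) ∝ ln(z/z₀), so V₂/V₁ = ln(z₂/z₀) / ln(z₁/z₀).
ln(75.2/1.2) = 4.1378, ln(12.0/1.2) = 2.3026
V₂ = 25.3 × 4.1378/2.3026 = 25.3 × 1.7970 = 45.4650 kt

45.47 kt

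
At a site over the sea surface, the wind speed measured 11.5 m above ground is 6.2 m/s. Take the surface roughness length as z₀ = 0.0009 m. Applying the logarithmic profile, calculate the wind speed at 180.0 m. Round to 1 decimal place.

8.0 m/s

Log law: V(z) ∝ ln(z/z₀), so V₂/V₁ = ln(z₂/z₀) / ln(z₁/z₀).
ln(180.0/0.0009) = 12.2061, ln(11.5/0.0009) = 9.4555
V₂ = 6.2 × 12.2061/9.4555 = 6.2 × 1.2909 = 8.0036 m/s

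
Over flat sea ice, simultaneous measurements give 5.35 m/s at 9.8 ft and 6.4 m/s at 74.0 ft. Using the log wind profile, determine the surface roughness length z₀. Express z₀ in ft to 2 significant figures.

Log law: V(z) ∝ ln(z/z₀). With r = V₁/V₂ = 5.35/6.4 = 0.83594,
r · ln(z₂/z₀) = ln(z₁/z₀) ⇒ ln z₀ = (ln z₁ − r·ln z₂)/(1 − r)
ln z₀ = (2.28238 − 0.83594×4.30407) / 0.16406 = -8.0186
z₀ = exp(-8.0186) = 0.0003293 ft

z₀ ≈ 0.00033 ft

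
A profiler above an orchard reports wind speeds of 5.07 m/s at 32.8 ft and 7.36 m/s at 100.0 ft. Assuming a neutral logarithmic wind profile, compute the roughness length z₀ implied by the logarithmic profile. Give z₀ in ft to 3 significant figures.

Log law: V(z) ∝ ln(z/z₀). With r = V₁/V₂ = 5.07/7.36 = 0.68886,
r · ln(z₂/z₀) = ln(z₁/z₀) ⇒ ln z₀ = (ln z₁ − r·ln z₂)/(1 − r)
ln z₀ = (3.49043 − 0.68886×4.60517) / 0.31114 = 1.0224
z₀ = exp(1.0224) = 2.780 ft

z₀ ≈ 2.78 ft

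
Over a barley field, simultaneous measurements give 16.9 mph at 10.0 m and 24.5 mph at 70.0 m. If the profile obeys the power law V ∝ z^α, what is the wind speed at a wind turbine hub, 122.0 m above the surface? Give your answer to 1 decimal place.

27.2 mph

First find α: α = ln(V₂/V₁)/ln(z₂/z₁) = ln(24.5/16.9)/ln(70.0/10.0) = 0.37136/1.94591 = 0.1908
Extrapolate from 70.0 m to 122.0 m: V₃ = 24.5 × (122.0/70.0)^0.1908 = 24.5 × 1.1118 = 27.2401 mph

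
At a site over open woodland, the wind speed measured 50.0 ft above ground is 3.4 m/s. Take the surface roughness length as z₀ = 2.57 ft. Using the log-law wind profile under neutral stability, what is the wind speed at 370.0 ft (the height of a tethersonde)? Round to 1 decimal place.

Log law: V(z) ∝ ln(z/z₀), so V₂/V₁ = ln(z₂/z₀) / ln(z₁/z₀).
ln(370.0/2.57) = 4.9696, ln(50.0/2.57) = 2.9681
V₂ = 3.4 × 4.9696/2.9681 = 3.4 × 1.6743 = 5.6927 m/s

5.7 m/s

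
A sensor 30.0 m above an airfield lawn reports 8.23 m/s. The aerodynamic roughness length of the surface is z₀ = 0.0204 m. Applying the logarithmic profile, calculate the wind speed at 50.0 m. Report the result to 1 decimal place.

Log law: V(z) ∝ ln(z/z₀), so V₂/V₁ = ln(z₂/z₀) / ln(z₁/z₀).
ln(50.0/0.0204) = 7.8042, ln(30.0/0.0204) = 7.2934
V₂ = 8.23 × 7.8042/7.2934 = 8.23 × 1.0700 = 8.8064 m/s

8.8 m/s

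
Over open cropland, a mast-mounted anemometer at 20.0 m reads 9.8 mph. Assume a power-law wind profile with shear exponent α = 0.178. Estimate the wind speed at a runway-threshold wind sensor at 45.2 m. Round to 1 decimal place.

11.3 mph

Power-law profile: V₂ = V₁ · (z₂/z₁)^α
V₂ = 9.8 × (45.2/20.0)^0.178 = 9.8 × (2.2600)^0.178
    = 9.8 × 1.1562 = 11.3307 mph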